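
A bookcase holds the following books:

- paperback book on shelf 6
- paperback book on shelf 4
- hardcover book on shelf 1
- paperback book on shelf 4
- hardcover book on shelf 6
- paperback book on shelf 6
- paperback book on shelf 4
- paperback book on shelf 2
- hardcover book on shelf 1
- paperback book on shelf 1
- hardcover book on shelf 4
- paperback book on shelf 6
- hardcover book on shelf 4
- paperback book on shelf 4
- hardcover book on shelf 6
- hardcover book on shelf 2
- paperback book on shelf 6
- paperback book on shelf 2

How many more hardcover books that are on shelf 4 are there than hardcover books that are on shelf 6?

0

hardcover books on shelf 4: 2.
hardcover books on shelf 6: 2.
2 − 2 = 0.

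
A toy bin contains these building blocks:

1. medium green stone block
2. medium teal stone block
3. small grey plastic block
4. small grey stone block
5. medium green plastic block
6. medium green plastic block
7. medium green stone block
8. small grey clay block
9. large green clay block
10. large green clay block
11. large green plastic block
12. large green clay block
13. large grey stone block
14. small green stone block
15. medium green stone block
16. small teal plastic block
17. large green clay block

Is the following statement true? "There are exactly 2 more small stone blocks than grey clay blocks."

|small stone blocks| = 2.
|grey clay blocks| = 1.
The claim requires 2 − 1 (= 1) to equal 2, which does not hold.

False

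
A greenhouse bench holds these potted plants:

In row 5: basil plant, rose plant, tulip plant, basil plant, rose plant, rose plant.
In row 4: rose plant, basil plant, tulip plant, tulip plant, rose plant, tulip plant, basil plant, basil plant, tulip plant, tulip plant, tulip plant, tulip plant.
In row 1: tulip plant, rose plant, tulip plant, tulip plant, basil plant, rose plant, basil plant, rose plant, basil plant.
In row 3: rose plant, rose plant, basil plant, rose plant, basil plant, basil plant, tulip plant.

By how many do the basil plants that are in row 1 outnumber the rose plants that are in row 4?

basil plants in row 1: 3.
rose plants in row 4: 2.
3 − 2 = 1.

1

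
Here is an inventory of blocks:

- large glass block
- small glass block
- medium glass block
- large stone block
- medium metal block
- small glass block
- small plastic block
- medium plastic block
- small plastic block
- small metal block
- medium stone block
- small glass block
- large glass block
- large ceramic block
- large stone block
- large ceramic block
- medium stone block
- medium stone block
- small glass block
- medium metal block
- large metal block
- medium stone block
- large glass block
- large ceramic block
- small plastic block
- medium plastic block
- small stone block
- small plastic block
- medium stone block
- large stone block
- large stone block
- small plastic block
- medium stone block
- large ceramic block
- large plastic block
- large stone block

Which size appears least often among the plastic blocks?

large

Counts by size (restricted to plastic blocks): small 5, medium 2, large 1.
The minimum is 1, held uniquely by large.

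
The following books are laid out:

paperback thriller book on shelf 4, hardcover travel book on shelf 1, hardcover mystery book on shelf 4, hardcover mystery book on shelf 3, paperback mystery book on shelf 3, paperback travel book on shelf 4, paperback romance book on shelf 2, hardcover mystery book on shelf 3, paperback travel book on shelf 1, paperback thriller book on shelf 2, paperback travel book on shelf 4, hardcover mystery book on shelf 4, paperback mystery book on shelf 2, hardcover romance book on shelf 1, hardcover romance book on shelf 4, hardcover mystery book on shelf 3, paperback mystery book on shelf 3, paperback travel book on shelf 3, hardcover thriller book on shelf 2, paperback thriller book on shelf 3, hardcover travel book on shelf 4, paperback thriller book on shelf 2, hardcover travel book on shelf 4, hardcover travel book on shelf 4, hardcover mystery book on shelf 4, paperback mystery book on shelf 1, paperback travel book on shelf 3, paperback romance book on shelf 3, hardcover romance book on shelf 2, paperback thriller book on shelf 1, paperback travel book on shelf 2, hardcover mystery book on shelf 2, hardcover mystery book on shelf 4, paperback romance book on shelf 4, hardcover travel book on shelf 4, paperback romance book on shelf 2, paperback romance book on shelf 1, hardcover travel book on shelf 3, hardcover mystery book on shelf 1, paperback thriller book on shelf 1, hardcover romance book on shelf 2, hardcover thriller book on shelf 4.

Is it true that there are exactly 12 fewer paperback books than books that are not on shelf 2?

False

There are 21 paperback books.
There are 32 books that are not on shelf 2.
The claim requires 32 − 21 (= 11) to equal 12, which does not hold.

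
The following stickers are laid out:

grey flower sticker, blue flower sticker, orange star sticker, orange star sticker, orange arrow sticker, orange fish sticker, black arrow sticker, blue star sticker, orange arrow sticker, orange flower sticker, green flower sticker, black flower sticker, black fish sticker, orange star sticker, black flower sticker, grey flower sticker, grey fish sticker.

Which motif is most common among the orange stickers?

star

Counts by motif (restricted to orange stickers): star 3, arrow 2, flower 1, fish 1.
The maximum is 3, held uniquely by star.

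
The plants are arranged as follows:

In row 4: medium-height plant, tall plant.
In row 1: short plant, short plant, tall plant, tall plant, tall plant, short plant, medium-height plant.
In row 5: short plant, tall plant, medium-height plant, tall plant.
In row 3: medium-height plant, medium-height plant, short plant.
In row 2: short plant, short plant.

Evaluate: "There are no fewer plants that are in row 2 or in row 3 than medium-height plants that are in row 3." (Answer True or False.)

True

There are 5 plants in row 2 or in row 3.
There are 2 medium-height plants in row 3.
The claim requires 5 ≥ 2, which holds.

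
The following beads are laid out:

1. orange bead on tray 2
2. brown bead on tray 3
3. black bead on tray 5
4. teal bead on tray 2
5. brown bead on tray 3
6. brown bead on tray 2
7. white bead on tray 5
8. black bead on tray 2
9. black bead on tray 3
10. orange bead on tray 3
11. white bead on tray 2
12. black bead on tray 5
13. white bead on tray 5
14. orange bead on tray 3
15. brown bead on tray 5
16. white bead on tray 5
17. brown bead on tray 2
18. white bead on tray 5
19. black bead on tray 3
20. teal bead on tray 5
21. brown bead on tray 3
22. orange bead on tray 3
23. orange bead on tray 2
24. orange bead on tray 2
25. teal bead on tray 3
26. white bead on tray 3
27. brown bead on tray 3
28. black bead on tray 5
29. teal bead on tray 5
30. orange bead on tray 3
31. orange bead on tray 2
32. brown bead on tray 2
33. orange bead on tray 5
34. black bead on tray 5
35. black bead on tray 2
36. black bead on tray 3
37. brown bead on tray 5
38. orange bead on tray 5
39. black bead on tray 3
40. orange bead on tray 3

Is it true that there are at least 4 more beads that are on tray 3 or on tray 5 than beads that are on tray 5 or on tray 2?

True

|beads on tray 3 or on tray 5| = 29.
|beads on tray 5 or on tray 2| = 25.
The claim requires 29 − 25 = 4 ≥ 4, which holds.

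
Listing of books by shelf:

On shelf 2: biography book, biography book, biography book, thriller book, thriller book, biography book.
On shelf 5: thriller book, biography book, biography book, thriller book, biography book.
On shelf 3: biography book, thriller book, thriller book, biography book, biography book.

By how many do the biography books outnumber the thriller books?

biography books: 10.
thriller books: 6.
10 − 6 = 4.

4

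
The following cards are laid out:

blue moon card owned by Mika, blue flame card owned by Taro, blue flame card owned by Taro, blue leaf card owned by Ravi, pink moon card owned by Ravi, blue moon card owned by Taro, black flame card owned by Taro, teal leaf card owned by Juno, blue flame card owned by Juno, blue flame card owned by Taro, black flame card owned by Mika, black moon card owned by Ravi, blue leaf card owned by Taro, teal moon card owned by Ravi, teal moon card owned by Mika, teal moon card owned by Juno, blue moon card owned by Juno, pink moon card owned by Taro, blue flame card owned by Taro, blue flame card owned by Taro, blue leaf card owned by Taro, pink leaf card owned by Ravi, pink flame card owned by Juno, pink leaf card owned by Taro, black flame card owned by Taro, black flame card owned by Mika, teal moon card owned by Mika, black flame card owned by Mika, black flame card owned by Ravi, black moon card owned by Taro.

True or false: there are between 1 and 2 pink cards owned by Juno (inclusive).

True

pink cards owned by Juno: 1.
The claim requires 1 ≤ 1 ≤ 2, which holds.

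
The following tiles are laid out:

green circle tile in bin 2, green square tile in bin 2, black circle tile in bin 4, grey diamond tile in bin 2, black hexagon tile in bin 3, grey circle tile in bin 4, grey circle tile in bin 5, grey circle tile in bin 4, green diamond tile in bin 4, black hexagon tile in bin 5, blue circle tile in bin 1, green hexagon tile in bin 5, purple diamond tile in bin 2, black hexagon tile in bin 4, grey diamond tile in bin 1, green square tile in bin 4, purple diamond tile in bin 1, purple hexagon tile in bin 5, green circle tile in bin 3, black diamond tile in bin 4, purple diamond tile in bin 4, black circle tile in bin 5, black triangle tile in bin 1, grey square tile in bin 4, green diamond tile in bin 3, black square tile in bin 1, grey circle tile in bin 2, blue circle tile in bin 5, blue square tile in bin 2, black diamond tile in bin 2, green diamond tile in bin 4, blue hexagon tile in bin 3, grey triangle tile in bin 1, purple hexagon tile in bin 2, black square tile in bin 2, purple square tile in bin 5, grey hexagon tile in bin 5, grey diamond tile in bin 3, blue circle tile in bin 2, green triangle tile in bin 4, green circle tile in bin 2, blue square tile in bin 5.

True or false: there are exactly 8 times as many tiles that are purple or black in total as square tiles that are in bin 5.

tiles that are purple or black: 16.
square tiles in bin 5: 2.
The claim requires 16 = 8 × 2 = 16, which holds.

True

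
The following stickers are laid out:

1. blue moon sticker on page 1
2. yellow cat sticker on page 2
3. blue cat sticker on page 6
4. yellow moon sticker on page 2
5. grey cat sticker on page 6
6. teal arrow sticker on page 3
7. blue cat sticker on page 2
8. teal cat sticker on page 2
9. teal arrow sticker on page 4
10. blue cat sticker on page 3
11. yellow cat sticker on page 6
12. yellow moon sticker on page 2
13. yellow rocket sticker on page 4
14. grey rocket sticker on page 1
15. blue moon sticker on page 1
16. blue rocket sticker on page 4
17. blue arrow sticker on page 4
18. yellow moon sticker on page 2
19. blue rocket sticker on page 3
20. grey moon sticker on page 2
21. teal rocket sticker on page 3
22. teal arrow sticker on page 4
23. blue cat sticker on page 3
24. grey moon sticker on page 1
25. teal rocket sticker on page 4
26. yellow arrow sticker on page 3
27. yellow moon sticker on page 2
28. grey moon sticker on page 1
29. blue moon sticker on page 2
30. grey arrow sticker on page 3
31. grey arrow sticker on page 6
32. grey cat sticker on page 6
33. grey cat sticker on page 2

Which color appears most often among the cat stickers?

Counts by color (restricted to cat stickers): blue 4, grey 3, yellow 2, teal 1.
The maximum is 4, held uniquely by blue.

blue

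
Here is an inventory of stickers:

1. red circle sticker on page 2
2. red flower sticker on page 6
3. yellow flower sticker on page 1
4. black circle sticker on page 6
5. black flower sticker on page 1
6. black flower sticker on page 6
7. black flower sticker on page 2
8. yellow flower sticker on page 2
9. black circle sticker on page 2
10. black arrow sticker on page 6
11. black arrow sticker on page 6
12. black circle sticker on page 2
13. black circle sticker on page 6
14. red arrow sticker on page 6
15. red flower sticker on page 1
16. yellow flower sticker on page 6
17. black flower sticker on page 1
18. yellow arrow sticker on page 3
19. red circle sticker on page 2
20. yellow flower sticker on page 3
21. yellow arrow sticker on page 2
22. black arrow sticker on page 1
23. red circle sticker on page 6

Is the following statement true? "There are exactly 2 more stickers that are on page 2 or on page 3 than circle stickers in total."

True

|stickers on page 2 or on page 3| = 9.
|circle stickers| = 7.
The claim requires 9 − 7 (= 2) to equal 2, which holds.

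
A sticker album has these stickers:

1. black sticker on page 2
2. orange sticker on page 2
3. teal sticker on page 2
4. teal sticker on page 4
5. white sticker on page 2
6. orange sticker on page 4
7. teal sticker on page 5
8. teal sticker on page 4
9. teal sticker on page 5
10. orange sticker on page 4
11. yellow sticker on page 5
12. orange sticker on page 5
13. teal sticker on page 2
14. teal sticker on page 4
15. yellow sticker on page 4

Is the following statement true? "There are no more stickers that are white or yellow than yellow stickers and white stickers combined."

True

|stickers that are white or yellow| = 3.
yellow stickers: 2; white stickers: 1; combined: 2 + 1 = 3.
The claim requires 3 ≤ 3, which holds.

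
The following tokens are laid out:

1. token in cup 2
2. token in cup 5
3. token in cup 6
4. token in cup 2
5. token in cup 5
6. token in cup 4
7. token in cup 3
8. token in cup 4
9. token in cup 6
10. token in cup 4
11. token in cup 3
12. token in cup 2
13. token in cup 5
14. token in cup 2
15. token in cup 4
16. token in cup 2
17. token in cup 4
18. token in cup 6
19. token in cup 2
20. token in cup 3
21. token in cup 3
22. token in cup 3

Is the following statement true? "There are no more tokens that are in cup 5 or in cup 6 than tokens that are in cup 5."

tokens in cup 5 or in cup 6: 6.
tokens in cup 5: 3.
The claim requires 6 ≤ 3, which does not hold.

False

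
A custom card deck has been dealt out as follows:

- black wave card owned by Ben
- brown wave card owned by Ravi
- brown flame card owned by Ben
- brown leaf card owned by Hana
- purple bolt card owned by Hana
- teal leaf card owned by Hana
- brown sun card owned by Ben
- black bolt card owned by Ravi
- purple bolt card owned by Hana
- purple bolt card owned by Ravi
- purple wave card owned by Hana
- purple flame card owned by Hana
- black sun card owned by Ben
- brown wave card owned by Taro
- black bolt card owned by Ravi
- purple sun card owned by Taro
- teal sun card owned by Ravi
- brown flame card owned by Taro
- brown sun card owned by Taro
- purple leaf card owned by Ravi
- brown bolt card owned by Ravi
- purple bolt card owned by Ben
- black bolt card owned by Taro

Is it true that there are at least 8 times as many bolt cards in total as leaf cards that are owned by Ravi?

bolt cards: 8.
leaf cards owned by Ravi: 1.
The claim requires 8 ≥ 8 × 1 = 8, which holds.

True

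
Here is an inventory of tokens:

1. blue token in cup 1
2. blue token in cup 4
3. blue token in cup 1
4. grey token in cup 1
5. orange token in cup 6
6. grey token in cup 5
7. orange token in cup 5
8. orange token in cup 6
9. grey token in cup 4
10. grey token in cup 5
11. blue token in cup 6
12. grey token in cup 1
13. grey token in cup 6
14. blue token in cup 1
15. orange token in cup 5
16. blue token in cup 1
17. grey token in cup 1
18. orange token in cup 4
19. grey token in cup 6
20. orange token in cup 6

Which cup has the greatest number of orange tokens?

Counts by cup (restricted to orange tokens): cup 6→3, cup 5→2, cup 4→1, cup 1→0.
The maximum is 3, held uniquely by cup 6.

cup 6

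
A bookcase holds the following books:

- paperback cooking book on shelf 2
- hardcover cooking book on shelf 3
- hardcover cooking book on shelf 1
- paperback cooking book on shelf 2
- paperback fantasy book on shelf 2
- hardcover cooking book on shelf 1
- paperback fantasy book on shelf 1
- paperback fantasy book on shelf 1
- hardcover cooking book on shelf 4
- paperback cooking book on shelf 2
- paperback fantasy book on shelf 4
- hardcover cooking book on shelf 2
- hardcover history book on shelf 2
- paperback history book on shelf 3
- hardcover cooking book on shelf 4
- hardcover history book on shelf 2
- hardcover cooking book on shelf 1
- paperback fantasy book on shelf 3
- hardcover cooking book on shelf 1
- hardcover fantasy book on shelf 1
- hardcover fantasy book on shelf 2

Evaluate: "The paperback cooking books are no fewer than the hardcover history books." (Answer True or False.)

True

There are 3 paperback cooking books.
There are 2 hardcover history books.
The claim requires 3 ≥ 2, which holds.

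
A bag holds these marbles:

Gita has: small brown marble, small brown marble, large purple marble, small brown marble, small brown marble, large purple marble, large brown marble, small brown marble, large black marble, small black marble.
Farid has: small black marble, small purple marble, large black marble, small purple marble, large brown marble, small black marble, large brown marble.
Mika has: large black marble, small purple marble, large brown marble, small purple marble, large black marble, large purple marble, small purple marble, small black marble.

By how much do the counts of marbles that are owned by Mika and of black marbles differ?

0

marbles owned by Mika: 8. black marbles: 8.
|8 − 8| = 8 − 8 = 0.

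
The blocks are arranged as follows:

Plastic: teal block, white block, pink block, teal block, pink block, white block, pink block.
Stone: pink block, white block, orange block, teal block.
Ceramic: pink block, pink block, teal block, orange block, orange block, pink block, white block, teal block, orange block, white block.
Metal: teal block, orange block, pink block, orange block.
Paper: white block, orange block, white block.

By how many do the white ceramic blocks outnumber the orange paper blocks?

1

white ceramic blocks: 2.
orange paper blocks: 1.
2 − 1 = 1.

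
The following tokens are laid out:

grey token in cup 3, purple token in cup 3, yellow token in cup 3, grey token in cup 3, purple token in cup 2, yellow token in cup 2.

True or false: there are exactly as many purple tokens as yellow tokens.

True

purple tokens: 2.
yellow tokens: 2.
The claim requires 2 = 2, which holds.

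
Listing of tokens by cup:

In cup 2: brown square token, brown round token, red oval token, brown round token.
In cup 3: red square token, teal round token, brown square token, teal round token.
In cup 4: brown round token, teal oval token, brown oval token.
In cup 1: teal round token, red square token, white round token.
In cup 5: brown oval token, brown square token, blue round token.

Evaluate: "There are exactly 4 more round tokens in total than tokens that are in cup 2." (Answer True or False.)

True

|round tokens| = 8.
|tokens in cup 2| = 4.
The claim requires 8 − 4 (= 4) to equal 4, which holds.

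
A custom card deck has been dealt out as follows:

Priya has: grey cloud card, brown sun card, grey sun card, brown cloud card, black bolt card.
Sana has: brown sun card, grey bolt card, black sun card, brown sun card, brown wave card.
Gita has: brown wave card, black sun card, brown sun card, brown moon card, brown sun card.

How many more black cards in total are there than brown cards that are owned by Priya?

1

black cards: 3.
brown cards owned by Priya: 2.
3 − 2 = 1.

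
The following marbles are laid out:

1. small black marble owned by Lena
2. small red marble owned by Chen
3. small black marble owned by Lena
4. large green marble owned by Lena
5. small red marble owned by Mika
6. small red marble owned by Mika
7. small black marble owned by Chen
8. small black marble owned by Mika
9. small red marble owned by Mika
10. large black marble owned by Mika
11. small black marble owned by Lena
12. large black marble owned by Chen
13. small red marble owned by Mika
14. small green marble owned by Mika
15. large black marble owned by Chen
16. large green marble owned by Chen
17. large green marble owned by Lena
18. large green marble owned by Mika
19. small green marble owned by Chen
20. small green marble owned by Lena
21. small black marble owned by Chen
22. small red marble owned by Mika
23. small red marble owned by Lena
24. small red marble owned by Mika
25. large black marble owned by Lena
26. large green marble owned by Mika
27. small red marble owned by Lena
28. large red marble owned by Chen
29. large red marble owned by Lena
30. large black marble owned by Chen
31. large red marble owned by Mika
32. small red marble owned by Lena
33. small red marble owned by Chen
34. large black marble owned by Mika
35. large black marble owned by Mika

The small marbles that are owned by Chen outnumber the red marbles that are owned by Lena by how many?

1

small marbles owned by Chen: 5.
red marbles owned by Lena: 4.
5 − 4 = 1.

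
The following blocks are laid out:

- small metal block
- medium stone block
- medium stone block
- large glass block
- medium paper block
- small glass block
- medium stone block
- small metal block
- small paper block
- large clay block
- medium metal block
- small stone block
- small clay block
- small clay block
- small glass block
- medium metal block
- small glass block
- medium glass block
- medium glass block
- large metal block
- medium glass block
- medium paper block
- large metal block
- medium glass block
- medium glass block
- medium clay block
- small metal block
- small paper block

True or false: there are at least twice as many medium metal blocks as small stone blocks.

medium metal blocks: 2.
small stone blocks: 1.
The claim requires 2 ≥ 2 × 1 = 2, which holds.

True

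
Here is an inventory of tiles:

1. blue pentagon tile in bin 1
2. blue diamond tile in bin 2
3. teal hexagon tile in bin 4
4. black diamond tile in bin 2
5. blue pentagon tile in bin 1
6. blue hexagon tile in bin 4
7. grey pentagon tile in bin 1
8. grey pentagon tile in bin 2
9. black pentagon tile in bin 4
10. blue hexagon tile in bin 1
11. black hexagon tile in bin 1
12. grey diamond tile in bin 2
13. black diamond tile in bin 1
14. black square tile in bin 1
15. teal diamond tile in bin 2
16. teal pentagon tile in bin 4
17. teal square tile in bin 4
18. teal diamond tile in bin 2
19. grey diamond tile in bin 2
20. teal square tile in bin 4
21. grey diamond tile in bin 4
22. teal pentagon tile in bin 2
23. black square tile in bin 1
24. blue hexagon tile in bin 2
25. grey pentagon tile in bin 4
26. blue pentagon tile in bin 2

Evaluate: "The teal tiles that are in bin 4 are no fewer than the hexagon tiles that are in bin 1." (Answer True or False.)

True

teal tiles in bin 4: 4.
hexagon tiles in bin 1: 2.
The claim requires 4 ≥ 2, which holds.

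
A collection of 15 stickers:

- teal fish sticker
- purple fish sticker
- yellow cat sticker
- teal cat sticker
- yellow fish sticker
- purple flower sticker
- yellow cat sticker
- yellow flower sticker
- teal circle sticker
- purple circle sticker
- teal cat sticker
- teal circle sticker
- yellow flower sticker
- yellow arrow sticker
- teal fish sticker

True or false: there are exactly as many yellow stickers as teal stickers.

There are 6 yellow stickers.
There are 6 teal stickers.
The claim requires 6 = 6, which holds.

True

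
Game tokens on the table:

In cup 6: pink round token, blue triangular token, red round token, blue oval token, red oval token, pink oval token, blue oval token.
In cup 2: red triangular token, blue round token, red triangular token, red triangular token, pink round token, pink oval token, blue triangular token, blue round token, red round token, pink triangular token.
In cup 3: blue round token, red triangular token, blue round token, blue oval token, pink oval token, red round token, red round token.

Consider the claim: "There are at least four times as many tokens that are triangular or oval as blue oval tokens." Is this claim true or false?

True

tokens that are triangular or oval: 14.
blue oval tokens: 3.
The claim requires 14 ≥ 4 × 3 = 12, which holds.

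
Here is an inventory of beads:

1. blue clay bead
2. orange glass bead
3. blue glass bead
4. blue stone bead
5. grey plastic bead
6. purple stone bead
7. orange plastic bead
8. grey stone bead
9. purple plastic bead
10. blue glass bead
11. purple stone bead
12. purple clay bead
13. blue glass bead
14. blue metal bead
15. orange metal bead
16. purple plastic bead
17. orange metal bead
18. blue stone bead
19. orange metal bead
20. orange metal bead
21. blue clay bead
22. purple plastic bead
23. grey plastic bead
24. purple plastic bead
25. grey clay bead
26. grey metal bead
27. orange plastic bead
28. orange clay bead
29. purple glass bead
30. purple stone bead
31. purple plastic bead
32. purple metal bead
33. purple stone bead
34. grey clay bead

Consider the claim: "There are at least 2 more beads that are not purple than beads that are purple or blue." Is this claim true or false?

There are 22 beads that are not purple.
There are 20 beads that are purple or blue.
The claim requires 22 − 20 = 2 ≥ 2, which holds.

True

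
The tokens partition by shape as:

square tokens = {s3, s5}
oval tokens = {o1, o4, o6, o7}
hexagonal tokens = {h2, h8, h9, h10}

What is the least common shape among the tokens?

square

Counts by shape: hexagonal 4, oval 4, square 2.
The minimum is 2, held uniquely by square.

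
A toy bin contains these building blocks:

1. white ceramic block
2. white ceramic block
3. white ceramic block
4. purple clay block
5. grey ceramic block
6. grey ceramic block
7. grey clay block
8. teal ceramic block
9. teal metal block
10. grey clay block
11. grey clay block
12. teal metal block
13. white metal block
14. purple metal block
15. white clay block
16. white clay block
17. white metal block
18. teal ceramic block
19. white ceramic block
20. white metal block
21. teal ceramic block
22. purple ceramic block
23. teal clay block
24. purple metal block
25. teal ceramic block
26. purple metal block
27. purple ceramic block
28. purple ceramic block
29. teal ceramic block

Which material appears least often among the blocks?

Counts by material: ceramic 14, metal 8, clay 7.
The minimum is 7, held uniquely by clay.

clay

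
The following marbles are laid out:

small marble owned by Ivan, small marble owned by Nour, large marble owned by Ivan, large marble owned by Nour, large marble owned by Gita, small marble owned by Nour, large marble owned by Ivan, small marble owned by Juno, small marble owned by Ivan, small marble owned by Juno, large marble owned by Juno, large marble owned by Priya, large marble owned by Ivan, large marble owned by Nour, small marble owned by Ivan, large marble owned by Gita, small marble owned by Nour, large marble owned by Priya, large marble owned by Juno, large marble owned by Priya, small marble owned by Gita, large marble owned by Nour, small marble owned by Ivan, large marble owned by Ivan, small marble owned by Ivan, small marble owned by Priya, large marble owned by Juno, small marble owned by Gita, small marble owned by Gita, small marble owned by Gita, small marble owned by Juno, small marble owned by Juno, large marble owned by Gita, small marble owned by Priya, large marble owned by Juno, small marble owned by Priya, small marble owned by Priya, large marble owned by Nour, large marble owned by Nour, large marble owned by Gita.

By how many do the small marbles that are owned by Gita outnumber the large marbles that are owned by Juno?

0

small marbles owned by Gita: 4.
large marbles owned by Juno: 4.
4 − 4 = 0.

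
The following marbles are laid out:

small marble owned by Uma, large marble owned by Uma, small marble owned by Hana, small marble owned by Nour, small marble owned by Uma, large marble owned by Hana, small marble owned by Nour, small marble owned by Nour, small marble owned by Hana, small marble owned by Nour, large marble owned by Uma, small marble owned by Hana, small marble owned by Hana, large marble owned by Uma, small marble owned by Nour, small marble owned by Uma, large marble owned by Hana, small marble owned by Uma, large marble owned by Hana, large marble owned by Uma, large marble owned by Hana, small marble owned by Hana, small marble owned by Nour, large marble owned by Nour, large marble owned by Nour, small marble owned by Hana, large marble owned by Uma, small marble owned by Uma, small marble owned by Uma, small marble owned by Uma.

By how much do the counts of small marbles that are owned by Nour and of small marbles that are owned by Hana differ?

0

small marbles owned by Nour: 6. small marbles owned by Hana: 6.
|6 − 6| = 6 − 6 = 0.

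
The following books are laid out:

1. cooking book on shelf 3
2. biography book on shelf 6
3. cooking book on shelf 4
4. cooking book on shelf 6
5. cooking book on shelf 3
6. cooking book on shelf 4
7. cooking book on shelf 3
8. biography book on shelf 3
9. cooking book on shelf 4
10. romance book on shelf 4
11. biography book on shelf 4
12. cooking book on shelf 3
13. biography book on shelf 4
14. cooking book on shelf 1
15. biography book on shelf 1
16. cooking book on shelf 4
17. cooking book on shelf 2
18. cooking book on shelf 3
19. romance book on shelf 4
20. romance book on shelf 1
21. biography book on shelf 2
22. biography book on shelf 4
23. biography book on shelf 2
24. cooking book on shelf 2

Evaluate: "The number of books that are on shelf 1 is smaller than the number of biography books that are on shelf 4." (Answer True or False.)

False

|books on shelf 1| = 3.
|biography books on shelf 4| = 3.
The claim requires 3 < 3, which does not hold.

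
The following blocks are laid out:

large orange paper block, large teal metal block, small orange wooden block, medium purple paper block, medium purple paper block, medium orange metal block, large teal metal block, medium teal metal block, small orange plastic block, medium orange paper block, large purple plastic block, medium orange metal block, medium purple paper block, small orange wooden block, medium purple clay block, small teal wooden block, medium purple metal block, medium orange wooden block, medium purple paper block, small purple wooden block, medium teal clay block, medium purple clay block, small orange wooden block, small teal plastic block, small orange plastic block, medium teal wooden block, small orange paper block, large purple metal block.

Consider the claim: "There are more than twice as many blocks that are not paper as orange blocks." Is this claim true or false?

There are 21 blocks that are not paper.
There are 11 orange blocks.
The claim requires 21 > 2 × 11 = 22, which does not hold.

False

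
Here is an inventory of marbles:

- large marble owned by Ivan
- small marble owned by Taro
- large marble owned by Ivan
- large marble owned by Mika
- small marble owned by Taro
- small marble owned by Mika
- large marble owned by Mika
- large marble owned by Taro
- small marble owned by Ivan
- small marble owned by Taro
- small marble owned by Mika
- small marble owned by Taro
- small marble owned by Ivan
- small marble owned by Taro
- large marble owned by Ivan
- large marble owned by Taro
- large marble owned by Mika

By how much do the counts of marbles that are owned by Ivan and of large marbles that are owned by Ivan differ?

marbles owned by Ivan: 5. large marbles owned by Ivan: 3.
|5 − 3| = 5 − 3 = 2.

2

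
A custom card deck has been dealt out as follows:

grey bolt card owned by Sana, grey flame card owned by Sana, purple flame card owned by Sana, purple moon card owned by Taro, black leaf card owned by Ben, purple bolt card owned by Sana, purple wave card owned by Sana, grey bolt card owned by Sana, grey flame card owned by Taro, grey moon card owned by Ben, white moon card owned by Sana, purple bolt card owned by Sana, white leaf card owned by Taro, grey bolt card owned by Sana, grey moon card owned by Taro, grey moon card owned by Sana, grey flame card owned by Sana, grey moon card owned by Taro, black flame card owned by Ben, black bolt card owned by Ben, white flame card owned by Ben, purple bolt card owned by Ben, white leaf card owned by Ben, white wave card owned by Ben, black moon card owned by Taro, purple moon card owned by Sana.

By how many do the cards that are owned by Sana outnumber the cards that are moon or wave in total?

cards owned by Sana: 12.
cards that are moon or wave: 10.
12 − 10 = 2.

2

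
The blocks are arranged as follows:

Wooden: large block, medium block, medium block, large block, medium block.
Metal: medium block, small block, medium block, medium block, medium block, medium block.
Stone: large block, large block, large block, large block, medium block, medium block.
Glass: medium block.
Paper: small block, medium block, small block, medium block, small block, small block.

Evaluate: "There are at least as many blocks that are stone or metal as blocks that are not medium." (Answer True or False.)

True

|blocks that are stone or metal| = 12.
|blocks that are not medium| = 11.
The claim requires 12 ≥ 11, which holds.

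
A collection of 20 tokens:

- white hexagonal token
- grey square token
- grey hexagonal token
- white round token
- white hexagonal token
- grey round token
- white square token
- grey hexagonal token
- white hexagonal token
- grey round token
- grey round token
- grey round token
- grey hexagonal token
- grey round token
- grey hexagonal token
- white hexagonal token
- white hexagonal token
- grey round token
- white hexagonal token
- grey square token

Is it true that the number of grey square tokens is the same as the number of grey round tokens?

There are 2 grey square tokens.
There are 6 grey round tokens.
The claim requires 2 = 6, which does not hold.

False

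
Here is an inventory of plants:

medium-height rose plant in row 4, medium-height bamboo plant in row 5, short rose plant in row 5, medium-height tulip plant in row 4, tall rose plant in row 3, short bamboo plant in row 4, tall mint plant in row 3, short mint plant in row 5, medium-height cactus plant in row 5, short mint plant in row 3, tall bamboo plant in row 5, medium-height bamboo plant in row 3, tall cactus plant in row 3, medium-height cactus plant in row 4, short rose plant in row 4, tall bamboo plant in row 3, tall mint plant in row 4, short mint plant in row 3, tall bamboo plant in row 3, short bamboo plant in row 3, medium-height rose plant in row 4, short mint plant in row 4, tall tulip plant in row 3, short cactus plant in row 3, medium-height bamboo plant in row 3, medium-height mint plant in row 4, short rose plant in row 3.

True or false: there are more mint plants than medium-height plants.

mint plants: 7.
medium-height plants: 9.
The claim requires 7 > 9, which does not hold.

False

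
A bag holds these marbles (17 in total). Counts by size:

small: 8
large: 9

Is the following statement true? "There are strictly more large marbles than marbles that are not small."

False

large marbles: 9.
marbles that are not small: 9.
The claim requires 9 > 9, which does not hold.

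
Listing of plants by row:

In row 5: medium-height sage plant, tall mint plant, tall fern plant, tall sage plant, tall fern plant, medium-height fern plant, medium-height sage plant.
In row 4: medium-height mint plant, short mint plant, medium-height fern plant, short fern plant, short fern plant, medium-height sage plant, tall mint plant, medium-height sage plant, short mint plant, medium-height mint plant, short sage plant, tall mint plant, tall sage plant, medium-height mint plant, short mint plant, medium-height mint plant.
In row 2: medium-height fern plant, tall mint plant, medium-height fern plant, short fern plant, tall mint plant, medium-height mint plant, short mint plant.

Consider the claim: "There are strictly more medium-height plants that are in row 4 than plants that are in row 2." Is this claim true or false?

False

There are 7 medium-height plants in row 4.
There are 7 plants in row 2.
The claim requires 7 > 7, which does not hold.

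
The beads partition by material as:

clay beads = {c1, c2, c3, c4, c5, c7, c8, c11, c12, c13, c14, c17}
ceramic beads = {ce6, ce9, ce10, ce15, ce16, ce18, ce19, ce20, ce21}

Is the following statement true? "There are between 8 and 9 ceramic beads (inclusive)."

There are 9 ceramic beads.
The claim requires 8 ≤ 9 ≤ 9, which holds.

True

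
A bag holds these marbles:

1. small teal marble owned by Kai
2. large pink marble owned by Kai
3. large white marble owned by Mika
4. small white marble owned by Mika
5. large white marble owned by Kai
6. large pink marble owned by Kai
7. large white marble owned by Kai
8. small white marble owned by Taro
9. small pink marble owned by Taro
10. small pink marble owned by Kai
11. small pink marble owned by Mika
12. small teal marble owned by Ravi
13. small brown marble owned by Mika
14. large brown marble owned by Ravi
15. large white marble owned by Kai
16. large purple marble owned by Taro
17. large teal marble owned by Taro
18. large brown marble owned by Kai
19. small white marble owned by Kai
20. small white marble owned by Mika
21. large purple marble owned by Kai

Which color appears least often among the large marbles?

teal

Counts by color (restricted to large marbles): white 4, pink 2, brown 2, purple 2, teal 1.
The minimum is 1, held uniquely by teal.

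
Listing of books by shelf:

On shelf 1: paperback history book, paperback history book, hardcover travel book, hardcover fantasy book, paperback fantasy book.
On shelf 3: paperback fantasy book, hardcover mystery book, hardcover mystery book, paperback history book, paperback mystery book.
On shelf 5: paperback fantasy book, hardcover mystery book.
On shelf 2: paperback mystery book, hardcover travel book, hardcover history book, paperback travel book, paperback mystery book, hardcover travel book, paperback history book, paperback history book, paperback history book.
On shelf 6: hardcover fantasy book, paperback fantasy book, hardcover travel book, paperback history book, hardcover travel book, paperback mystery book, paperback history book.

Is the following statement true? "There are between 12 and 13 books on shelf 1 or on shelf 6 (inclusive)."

True

|books on shelf 1 or on shelf 6| = 12.
The claim requires 12 ≤ 12 ≤ 13, which holds.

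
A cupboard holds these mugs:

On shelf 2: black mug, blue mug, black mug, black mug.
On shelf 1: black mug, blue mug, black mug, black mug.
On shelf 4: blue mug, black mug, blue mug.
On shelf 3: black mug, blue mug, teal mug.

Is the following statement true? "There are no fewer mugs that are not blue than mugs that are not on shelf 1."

|mugs that are not blue| = 9.
|mugs that are not on shelf 1| = 10.
The claim requires 9 ≥ 10, which does not hold.

False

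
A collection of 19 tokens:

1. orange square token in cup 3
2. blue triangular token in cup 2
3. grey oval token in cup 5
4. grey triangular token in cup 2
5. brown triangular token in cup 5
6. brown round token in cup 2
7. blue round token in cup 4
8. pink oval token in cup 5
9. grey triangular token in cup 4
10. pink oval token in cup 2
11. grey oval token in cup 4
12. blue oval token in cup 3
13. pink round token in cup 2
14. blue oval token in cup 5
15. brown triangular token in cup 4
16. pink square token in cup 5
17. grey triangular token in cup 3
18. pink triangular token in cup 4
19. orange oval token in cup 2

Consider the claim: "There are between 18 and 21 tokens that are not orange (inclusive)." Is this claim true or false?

|tokens that are not orange| = 17.
The claim requires 18 ≤ 17 ≤ 21, which does not hold.

False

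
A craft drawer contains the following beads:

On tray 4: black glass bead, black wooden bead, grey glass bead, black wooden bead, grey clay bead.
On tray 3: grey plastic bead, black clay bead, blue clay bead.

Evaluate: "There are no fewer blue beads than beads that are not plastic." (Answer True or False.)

False

blue beads: 1.
beads that are not plastic: 7.
The claim requires 1 ≥ 7, which does not hold.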